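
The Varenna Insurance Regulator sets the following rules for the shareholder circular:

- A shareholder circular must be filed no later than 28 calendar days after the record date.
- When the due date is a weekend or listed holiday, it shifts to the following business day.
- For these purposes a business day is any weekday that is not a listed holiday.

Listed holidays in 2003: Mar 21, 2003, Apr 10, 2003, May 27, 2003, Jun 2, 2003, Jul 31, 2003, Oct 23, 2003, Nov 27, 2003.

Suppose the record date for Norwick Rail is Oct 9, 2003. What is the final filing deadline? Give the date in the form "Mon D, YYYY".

Nov 6, 2003

28 calendar days after Oct 9, 2003 is Nov 6, 2003.
Nov 6, 2003 (Thursday) is already a business day.
Deadline: Nov 6, 2003.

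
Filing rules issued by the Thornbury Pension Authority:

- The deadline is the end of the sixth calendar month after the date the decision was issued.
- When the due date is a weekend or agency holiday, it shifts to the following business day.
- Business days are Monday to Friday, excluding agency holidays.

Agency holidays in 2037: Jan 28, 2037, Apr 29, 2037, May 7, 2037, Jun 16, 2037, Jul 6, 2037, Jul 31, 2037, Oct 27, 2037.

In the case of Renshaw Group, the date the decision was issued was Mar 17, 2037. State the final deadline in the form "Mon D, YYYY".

Sep 30, 2037

6 months after Mar 17, 2037 falls in September 2037; the last day of that month is Sep 30, 2037.
Since Sep 30, 2037 is a Wednesday and not a holiday, the date is unchanged.
Deadline: Sep 30, 2037.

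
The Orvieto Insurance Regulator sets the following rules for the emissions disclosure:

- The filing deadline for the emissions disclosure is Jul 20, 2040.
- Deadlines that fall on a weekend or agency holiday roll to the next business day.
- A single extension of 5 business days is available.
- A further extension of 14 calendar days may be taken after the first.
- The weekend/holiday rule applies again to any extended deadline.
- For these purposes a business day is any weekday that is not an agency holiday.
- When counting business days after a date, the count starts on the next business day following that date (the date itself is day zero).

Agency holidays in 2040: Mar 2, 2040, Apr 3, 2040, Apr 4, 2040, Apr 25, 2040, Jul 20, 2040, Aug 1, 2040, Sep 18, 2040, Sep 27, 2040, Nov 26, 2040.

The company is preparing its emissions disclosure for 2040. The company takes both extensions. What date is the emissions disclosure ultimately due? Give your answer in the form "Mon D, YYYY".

Aug 13, 2040

The stated deadline is Jul 20, 2040.
Jul 20, 2040 is a listed holiday, so it moves to the next business day, Jul 23, 2040 (Monday).
The 5-business-day extension runs from Jul 23, 2040 to Jul 30, 2040.
Since Jul 30, 2040 is a Monday and not a holiday, the date is unchanged.
The 14-calendar-day extension moves the deadline from Jul 30, 2040 to Aug 13, 2040.
Aug 13, 2040 (Monday) is already a business day.
So the filing is due Aug 13, 2040.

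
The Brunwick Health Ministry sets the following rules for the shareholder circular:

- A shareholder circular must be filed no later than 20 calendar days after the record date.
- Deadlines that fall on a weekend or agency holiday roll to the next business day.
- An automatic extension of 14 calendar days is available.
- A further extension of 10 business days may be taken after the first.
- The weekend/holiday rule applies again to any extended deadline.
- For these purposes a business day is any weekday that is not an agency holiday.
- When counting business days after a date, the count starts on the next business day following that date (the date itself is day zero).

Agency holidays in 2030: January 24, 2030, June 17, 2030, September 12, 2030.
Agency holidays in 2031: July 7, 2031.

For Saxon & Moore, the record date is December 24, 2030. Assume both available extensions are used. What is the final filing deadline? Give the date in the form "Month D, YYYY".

20 calendar days after December 24, 2030 is January 13, 2031.
January 13, 2031 falls on a Monday, which is a business day, so no adjustment is needed.
With the 14-day extension, January 13, 2031 becomes January 27, 2031.
January 27, 2031 is a Monday and not a listed holiday, so it stands.
The 10-business-day extension runs from January 27, 2031 to February 10, 2031.
February 10, 2031 falls on a Monday, which is a business day, so no adjustment is needed.
Deadline: February 10, 2031.

February 10, 2031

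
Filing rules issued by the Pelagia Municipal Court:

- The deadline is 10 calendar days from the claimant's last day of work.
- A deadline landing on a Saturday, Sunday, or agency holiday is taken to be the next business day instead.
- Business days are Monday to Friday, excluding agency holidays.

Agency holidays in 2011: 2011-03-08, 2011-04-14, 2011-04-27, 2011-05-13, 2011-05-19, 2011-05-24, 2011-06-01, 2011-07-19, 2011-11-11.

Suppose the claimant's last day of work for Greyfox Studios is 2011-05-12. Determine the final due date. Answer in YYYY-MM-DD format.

2011-05-23

Trigger date 2011-05-12 + 10 calendar days = 2011-05-22.
2011-05-22 is a Sunday, so it moves to the next business day, 2011-05-23 (Monday).
Final deadline: 2011-05-23.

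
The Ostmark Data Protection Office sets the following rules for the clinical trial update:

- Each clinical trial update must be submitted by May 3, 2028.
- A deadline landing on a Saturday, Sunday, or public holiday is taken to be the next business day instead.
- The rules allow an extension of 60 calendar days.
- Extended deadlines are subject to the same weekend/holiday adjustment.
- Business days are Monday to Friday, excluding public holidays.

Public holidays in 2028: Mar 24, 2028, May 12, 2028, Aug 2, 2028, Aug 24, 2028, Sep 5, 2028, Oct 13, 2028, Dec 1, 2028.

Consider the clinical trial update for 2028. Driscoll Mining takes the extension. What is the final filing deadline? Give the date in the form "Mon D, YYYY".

The stated deadline is May 3, 2028.
Since May 3, 2028 is a Wednesday and not a holiday, the date is unchanged.
With the 60-day extension, May 3, 2028 becomes Jul 2, 2028.
Jul 2, 2028 is a Sunday, so it moves to the next business day, Jul 3, 2028 (Monday).
Deadline: Jul 3, 2028.

Jul 3, 2028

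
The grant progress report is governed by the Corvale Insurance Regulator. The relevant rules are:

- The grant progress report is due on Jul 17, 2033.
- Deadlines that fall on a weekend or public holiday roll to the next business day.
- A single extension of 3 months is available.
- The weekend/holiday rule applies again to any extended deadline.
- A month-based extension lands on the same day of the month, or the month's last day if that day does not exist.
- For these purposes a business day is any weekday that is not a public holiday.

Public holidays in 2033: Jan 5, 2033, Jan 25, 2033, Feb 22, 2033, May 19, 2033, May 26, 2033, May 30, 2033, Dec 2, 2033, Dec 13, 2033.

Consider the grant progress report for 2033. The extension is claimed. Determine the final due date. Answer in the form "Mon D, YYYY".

Oct 18, 2033

The statutory due date is Jul 17, 2033.
Jul 17, 2033 is a Sunday, so it moves to the next business day, Jul 18, 2033 (Monday).
The 3 months extension carries Jul 18, 2033 to Oct 18, 2033.
Oct 18, 2033 is a Tuesday and not a listed holiday, so it stands.
Deadline: Oct 18, 2033.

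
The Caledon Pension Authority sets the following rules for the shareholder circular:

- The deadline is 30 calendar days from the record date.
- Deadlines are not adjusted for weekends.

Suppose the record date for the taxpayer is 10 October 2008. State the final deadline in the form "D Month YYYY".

30 calendar days after 10 October 2008 is 9 November 2008.
No adjustment is made for weekends or holidays, so 9 November 2008 stands.
Deadline: 9 November 2008.

9 November 2008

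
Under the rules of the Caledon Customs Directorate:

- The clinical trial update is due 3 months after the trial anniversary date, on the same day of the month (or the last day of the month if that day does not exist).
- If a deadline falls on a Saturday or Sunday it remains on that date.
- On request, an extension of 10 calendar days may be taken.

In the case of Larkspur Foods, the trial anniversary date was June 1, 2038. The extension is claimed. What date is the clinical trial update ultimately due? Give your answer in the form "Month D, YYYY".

3 months after June 1, 2038, on the same day of the month, is September 1, 2038.
September 1, 2038 is a Wednesday; no weekend or holiday adjustment applies.
Applying the 10-calendar-day extension: September 1, 2038 + 10 days = September 11, 2038.
September 11, 2038 falls on a Saturday. The rules make no weekend/holiday allowance, so it remains September 11, 2038.
Deadline: September 11, 2038.

September 11, 2038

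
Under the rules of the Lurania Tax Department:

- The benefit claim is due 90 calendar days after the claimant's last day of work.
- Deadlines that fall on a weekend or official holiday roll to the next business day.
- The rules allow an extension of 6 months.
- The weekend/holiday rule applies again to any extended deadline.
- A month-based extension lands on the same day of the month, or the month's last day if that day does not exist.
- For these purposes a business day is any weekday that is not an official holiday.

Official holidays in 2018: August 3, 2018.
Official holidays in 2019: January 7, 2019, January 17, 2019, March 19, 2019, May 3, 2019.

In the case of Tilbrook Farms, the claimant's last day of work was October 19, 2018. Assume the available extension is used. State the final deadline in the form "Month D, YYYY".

90 calendar days after October 19, 2018 is January 17, 2019.
January 17, 2019 falls on a listed holiday. Rolling to the next business day gives January 18, 2019, a Friday.
Applying the 6 months extension: 6 months after January 18, 2019 is July 18, 2019.
July 18, 2019 is a Thursday and not a listed holiday, so it stands.
So the filing is due July 18, 2019.

July 18, 2019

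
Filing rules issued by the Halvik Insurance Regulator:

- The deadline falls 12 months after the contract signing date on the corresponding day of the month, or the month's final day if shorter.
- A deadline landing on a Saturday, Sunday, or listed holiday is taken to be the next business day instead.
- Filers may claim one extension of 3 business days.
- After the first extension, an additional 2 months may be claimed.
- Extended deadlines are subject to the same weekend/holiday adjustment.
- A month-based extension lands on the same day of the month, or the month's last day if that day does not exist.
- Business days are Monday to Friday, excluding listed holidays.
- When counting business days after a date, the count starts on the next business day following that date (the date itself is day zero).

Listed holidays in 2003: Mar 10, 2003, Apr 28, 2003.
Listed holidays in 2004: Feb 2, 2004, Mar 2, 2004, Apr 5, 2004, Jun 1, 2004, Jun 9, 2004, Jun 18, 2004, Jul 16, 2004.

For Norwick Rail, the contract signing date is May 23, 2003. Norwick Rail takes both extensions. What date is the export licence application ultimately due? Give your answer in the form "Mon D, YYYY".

Jul 27, 2004

12 months after May 23, 2003, on the same day of the month, is May 23, 2004.
Because May 23, 2004 is a Sunday, the deadline becomes May 24, 2004 (Monday).
Applying the 3-business-day extension: 3 business days after May 24, 2004 is May 27, 2004.
Since May 27, 2004 is a Thursday and not a holiday, the date is unchanged.
Add 2 months to May 27, 2004: Jul 27, 2004.
Jul 27, 2004 falls on a Tuesday, which is a business day, so no adjustment is needed.
So the filing is due Jul 27, 2004.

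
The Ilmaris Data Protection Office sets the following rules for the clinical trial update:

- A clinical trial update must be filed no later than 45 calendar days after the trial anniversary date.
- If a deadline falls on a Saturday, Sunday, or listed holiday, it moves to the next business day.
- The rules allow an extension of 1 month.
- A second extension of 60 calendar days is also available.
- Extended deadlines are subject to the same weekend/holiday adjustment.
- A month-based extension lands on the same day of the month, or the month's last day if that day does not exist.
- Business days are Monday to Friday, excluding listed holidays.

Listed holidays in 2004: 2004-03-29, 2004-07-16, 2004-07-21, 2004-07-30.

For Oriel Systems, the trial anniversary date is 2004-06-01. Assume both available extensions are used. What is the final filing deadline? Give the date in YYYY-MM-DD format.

2004-10-18

From 2004-06-01, 45 calendar days later is 2004-07-16.
2004-07-16 is a listed holiday; the next business day is 2004-07-19 (Monday).
Add 1 month to 2004-07-19: 2004-08-19.
2004-08-19 is a Thursday and not a listed holiday, so it stands.
The 60-calendar-day extension moves the deadline from 2004-08-19 to 2004-10-18.
2004-10-18 falls on a Monday, which is a business day, so no adjustment is needed.
So the filing is due 2004-10-18.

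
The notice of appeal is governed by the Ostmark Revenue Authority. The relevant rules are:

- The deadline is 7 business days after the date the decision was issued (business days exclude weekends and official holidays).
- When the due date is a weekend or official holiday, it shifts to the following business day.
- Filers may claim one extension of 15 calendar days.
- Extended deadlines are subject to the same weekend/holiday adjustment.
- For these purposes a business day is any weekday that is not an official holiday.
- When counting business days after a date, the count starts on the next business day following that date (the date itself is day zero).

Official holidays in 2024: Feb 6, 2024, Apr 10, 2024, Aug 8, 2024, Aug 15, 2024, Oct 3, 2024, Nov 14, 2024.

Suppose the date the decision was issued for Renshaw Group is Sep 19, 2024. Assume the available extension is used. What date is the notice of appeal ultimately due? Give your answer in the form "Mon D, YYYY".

Oct 15, 2024

Starting the day after Sep 19, 2024 and counting 7 business days lands on Sep 30, 2024.
Sep 30, 2024 is a Monday and not a listed holiday, so it stands.
Add the 15 calendar-day extension to Sep 30, 2024: Oct 15, 2024.
Oct 15, 2024 (Tuesday) is already a business day.
Final deadline: Oct 15, 2024.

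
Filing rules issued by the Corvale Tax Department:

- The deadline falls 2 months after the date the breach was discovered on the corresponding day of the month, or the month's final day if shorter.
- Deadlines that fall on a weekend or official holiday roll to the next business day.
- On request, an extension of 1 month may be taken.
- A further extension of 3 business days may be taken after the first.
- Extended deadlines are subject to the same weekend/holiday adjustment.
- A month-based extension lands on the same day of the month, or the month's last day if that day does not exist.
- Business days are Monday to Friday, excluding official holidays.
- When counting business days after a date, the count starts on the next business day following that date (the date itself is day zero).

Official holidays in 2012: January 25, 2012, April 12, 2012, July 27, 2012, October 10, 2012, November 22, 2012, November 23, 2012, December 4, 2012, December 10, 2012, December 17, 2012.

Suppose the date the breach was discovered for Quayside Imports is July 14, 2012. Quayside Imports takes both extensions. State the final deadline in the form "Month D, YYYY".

Moving 2 months forward from July 14, 2012 on the corresponding day gives September 14, 2012.
September 14, 2012 (Friday) is already a business day.
Applying the 1 month extension: 1 month after September 14, 2012 is October 14, 2012.
October 14, 2012 is a Sunday; the next business day is October 15, 2012 (Monday).
Applying the 3-business-day extension: 3 business days after October 15, 2012 is October 18, 2012.
Since October 18, 2012 is a Thursday and not a holiday, the date is unchanged.
The final due date is October 18, 2012.

October 18, 2012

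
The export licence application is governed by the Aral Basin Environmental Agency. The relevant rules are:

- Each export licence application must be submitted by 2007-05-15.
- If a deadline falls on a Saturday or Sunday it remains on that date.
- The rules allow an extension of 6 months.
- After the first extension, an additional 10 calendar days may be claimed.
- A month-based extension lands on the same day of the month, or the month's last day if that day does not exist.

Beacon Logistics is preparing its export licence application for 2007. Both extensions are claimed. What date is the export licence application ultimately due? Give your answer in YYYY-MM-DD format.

2007-11-25

Start from the fixed due date, 2007-05-15.
No adjustment is made for weekends or holidays, so 2007-05-15 stands.
Applying the 6 months extension: 6 months after 2007-05-15 is 2007-11-15.
2007-11-15 is a Thursday; no weekend or holiday adjustment applies.
With the 10-day extension, 2007-11-15 becomes 2007-11-25.
2007-11-25 falls on a Sunday. The rules make no weekend/holiday allowance, so it remains 2007-11-25.
The final due date is 2007-11-25.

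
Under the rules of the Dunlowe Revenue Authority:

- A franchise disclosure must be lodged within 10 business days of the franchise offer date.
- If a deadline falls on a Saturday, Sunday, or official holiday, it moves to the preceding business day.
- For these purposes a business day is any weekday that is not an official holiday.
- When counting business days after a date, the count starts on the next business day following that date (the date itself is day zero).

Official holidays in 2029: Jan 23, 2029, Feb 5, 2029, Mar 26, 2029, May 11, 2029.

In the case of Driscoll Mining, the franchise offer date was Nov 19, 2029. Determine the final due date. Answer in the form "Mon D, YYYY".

Counting 10 business days after Nov 19, 2029 (skipping weekends and listed holidays) reaches Dec 3, 2029.
Since Dec 3, 2029 is a Monday and not a holiday, the date is unchanged.
So the filing is due Dec 3, 2029.

Dec 3, 2029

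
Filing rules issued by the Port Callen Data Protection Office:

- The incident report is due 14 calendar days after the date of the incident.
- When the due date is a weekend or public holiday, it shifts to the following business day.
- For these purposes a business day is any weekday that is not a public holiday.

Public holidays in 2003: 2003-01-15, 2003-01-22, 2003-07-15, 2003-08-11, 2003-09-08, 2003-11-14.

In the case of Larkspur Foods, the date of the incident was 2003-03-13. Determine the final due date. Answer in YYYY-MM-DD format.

2003-03-27

Trigger date 2003-03-13 + 14 calendar days = 2003-03-27.
2003-03-27 (Thursday) is already a business day.
The final due date is 2003-03-27.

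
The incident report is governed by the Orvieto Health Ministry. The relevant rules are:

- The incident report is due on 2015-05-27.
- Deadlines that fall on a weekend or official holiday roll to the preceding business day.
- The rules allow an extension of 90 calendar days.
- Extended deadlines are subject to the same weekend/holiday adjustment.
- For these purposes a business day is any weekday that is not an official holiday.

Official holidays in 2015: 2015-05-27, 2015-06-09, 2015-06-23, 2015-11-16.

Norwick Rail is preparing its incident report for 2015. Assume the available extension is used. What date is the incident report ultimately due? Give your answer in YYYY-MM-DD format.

The stated deadline is 2015-05-27.
Because 2015-05-27 is a listed holiday, the deadline becomes 2015-05-26 (Tuesday).
With the 90-day extension, 2015-05-26 becomes 2015-08-24.
2015-08-24 is a Monday and not a listed holiday, so it stands.
So the filing is due 2015-08-24.

2015-08-24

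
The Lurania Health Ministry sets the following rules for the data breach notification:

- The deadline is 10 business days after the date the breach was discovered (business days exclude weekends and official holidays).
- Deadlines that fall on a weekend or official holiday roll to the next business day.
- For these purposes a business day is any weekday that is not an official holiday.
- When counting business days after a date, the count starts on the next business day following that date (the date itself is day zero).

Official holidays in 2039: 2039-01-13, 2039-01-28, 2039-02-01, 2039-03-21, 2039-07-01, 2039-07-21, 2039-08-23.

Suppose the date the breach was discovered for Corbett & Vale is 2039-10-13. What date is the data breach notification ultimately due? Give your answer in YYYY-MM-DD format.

2039-10-27

10 business days after 2039-10-13, excluding weekends and holidays, is 2039-10-27.
2039-10-27 (Thursday) is already a business day.
Deadline: 2039-10-27.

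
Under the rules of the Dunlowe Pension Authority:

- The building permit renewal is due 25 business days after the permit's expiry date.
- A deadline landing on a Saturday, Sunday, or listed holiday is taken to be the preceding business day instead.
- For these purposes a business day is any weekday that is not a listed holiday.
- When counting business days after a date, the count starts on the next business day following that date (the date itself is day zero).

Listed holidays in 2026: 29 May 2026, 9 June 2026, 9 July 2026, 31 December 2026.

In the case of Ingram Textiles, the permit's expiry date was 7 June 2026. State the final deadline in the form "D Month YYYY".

14 July 2026

Counting 25 business days after 7 June 2026 (skipping weekends and listed holidays) reaches 14 July 2026.
14 July 2026 falls on a Tuesday, which is a business day, so no adjustment is needed.
Deadline: 14 July 2026.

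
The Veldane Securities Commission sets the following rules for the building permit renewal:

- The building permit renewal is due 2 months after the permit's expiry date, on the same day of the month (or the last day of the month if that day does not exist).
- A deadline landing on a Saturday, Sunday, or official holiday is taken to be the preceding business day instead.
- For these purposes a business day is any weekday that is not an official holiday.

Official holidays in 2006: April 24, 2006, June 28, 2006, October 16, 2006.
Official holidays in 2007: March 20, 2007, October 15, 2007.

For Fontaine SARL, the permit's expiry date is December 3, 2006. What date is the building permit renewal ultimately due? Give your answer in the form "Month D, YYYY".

February 2, 2007

2 months after December 3, 2006, on the same day of the month, is February 3, 2007.
February 3, 2007 is a Saturday, so it moves to the preceding business day, February 2, 2007 (Friday).
Final deadline: February 2, 2007.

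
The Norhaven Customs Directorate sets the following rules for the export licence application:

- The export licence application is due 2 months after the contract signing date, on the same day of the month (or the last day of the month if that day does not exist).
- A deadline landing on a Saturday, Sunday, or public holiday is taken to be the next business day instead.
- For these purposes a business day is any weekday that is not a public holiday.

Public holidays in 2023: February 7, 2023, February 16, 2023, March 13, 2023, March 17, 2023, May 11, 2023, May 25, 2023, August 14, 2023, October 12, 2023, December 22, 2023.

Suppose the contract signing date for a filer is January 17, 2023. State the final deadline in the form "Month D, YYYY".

2 months from January 17, 2023 is March 17, 2023.
March 17, 2023 is a listed holiday, so it moves to the next business day, March 20, 2023 (Monday).
The final due date is March 20, 2023.

March 20, 2023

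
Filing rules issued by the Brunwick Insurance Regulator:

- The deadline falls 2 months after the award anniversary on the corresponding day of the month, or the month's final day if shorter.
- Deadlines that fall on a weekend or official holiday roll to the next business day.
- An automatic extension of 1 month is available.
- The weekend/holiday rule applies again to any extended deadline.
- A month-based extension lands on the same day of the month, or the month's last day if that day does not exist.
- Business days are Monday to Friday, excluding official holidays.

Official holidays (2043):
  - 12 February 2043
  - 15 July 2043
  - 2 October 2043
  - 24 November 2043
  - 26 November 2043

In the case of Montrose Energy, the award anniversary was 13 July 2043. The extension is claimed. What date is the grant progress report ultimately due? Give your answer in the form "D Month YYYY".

14 October 2043

2 months after 13 July 2043, on the same day of the month, is 13 September 2043.
13 September 2043 falls on a Sunday. Rolling to the next business day gives 14 September 2043, a Monday.
Add 1 month to 14 September 2043: 14 October 2043.
Since 14 October 2043 is a Wednesday and not a holiday, the date is unchanged.
Final deadline: 14 October 2043.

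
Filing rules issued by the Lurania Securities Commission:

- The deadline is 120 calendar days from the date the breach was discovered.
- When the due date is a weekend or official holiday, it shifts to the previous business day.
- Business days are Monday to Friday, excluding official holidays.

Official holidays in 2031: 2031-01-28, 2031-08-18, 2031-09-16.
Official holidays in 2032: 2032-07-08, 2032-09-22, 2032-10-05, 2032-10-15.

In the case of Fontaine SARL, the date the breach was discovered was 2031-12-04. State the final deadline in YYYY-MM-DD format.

Adding 120 calendar days to 2031-12-04 gives 2032-04-02.
Since 2032-04-02 is a Friday and not a holiday, the date is unchanged.
Deadline: 2032-04-02.

2032-04-02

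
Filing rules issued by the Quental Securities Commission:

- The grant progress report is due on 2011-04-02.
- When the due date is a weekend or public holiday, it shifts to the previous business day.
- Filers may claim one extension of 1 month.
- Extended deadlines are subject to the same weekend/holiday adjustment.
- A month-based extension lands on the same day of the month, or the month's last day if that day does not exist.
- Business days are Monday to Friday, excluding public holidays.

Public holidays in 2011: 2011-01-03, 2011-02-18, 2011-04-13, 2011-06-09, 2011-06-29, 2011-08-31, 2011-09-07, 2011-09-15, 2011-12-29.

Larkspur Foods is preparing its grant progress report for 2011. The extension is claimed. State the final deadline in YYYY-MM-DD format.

2011-04-29

The statutory due date is 2011-04-02.
Because 2011-04-02 is a Saturday, the deadline becomes 2011-04-01 (Friday).
Add 1 month to 2011-04-01: 2011-05-01.
2011-05-01 is a Sunday; the preceding business day is 2011-04-29 (Friday).
Deadline: 2011-04-29.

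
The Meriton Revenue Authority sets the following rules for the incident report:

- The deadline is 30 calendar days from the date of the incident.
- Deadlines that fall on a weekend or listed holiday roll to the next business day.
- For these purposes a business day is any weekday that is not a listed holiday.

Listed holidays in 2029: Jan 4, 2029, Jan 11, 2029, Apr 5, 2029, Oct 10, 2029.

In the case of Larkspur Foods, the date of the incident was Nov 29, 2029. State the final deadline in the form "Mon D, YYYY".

Dec 31, 2029

Trigger date Nov 29, 2029 + 30 calendar days = Dec 29, 2029.
Dec 29, 2029 is a Saturday, so it moves to the next business day, Dec 31, 2029 (Monday).
Deadline: Dec 31, 2029.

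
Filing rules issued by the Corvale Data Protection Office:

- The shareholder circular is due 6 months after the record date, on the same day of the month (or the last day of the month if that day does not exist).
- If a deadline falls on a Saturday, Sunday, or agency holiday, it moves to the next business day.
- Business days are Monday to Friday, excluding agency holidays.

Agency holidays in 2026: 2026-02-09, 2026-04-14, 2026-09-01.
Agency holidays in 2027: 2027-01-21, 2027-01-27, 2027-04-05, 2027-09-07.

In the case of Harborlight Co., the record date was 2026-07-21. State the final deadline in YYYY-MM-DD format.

Moving 6 months forward from 2026-07-21 on the corresponding day gives 2027-01-21.
2027-01-21 is a listed holiday; the next business day is 2027-01-22 (Friday).
So the filing is due 2027-01-22.

2027-01-22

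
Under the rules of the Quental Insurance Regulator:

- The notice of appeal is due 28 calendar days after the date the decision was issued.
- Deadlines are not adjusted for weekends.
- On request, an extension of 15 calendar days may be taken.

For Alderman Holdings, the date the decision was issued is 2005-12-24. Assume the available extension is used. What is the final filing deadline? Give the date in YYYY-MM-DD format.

2006-02-05

28 calendar days after 2005-12-24 is 2006-01-21.
No adjustment is made for weekends or holidays, so 2006-01-21 stands.
Applying the 15-calendar-day extension: 2006-01-21 + 15 days = 2006-02-05.
2006-02-05 is a Sunday; no weekend or holiday adjustment applies.
The final due date is 2006-02-05.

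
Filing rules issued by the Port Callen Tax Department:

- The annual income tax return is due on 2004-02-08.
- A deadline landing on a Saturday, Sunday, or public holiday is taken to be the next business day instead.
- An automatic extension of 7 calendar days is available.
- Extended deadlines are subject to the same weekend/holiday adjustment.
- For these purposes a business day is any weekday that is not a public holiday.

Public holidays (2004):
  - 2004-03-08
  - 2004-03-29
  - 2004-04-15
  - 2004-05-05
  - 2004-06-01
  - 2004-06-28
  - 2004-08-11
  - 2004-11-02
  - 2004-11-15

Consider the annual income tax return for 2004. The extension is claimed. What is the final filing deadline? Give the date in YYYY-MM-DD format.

2004-02-16

The stated deadline is 2004-02-08.
Because 2004-02-08 is a Sunday, the deadline becomes 2004-02-09 (Monday).
With the 7-day extension, 2004-02-09 becomes 2004-02-16.
2004-02-16 (Monday) is already a business day.
Final deadline: 2004-02-16.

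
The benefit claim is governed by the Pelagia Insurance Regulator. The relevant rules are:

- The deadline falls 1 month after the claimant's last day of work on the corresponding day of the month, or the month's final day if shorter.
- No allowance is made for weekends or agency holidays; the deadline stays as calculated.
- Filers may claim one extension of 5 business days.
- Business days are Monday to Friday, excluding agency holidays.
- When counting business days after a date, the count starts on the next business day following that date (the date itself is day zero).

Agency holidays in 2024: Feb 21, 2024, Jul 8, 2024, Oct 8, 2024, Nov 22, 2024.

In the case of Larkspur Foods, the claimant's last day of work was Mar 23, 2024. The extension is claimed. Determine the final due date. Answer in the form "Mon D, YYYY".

Apr 30, 2024

1 month after Mar 23, 2024, on the same day of the month, is Apr 23, 2024.
No adjustment is made for weekends or holidays, so Apr 23, 2024 stands.
Counting 5 further business days from Apr 23, 2024 reaches Apr 30, 2024.
Apr 30, 2024 is a Tuesday; no weekend or holiday adjustment applies.
Final deadline: Apr 30, 2024.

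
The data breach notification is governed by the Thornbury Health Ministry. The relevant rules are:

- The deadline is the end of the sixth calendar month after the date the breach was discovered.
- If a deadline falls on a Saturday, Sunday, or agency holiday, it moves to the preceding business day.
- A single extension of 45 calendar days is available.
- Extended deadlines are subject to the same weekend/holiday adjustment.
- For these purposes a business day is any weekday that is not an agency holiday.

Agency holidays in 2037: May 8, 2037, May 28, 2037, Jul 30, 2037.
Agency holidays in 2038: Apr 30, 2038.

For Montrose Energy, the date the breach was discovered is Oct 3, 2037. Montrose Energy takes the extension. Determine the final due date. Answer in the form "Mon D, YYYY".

Jun 11, 2038

6 months after Oct 3, 2037 is April 2038; that month ends on Apr 30, 2038.
Apr 30, 2038 is a listed holiday; the preceding business day is Apr 29, 2038 (Thursday).
With the 45-day extension, Apr 29, 2038 becomes Jun 13, 2038.
Jun 13, 2038 is a Sunday, so it moves to the preceding business day, Jun 11, 2038 (Friday).
So the filing is due Jun 11, 2038.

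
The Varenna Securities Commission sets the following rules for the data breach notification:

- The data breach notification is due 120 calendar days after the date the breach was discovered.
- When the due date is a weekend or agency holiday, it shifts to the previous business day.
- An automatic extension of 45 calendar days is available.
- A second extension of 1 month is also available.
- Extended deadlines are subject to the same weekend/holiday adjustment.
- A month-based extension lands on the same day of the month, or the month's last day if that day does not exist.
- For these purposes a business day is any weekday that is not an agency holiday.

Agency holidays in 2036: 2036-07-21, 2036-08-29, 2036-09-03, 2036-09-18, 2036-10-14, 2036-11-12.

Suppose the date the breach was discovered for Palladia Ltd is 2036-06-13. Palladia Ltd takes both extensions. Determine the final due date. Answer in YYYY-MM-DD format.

2036-12-24

From 2036-06-13, 120 calendar days later is 2036-10-11.
Because 2036-10-11 is a Saturday, the deadline becomes 2036-10-10 (Friday).
With the 45-day extension, 2036-10-10 becomes 2036-11-24.
2036-11-24 falls on a Monday, which is a business day, so no adjustment is needed.
Applying the 1 month extension: 1 month after 2036-11-24 is 2036-12-24.
Since 2036-12-24 is a Wednesday and not a holiday, the date is unchanged.
So the filing is due 2036-12-24.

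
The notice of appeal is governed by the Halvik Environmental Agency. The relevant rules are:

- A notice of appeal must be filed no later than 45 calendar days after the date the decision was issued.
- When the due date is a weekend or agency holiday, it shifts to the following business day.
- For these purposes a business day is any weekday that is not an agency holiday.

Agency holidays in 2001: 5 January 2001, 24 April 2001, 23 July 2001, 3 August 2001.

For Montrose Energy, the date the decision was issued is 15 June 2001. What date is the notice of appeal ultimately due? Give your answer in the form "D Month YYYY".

30 July 2001

45 calendar days after 15 June 2001 is 30 July 2001.
30 July 2001 falls on a Monday, which is a business day, so no adjustment is needed.
Final deadline: 30 July 2001.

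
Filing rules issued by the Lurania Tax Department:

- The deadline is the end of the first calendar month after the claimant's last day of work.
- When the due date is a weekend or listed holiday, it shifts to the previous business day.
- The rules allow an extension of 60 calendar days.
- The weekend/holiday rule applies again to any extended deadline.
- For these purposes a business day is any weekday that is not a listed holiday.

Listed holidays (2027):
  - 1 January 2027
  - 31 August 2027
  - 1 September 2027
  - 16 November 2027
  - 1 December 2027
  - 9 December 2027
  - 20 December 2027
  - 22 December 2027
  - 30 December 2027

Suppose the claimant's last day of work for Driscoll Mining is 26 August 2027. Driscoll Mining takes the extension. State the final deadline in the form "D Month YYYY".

1 month after 26 August 2027 falls in September 2027; the last day of that month is 30 September 2027.
30 September 2027 (Thursday) is already a business day.
The 60-calendar-day extension moves the deadline from 30 September 2027 to 29 November 2027.
29 November 2027 (Monday) is already a business day.
The final due date is 29 November 2027.

29 November 2027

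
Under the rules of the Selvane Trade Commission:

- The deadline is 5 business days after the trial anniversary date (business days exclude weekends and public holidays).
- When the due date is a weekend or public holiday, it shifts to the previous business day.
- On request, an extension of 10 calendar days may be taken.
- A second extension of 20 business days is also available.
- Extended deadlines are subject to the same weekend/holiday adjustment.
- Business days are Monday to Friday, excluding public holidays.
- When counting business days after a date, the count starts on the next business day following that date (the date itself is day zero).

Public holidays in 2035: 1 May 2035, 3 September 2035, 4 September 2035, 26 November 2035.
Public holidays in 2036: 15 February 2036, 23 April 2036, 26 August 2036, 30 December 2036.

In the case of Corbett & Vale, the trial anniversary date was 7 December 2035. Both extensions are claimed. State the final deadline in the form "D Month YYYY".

5 business days after 7 December 2035, excluding weekends and holidays, is 14 December 2035.
14 December 2035 (Friday) is already a business day.
With the 10-day extension, 14 December 2035 becomes 24 December 2035.
Since 24 December 2035 is a Monday and not a holiday, the date is unchanged.
Applying the 20-business-day extension: 20 business days after 24 December 2035 is 21 January 2036.
21 January 2036 is a Monday and not a listed holiday, so it stands.
Final deadline: 21 January 2036.

21 January 2036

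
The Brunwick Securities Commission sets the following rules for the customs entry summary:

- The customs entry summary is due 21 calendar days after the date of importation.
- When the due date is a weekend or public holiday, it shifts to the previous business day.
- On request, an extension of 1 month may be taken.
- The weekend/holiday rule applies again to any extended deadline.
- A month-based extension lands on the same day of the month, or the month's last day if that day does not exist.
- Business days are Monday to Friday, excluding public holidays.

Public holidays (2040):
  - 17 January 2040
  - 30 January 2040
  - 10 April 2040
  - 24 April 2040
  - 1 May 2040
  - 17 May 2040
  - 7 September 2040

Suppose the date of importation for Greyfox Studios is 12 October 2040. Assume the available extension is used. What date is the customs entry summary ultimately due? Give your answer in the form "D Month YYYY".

Adding 21 calendar days to 12 October 2040 gives 2 November 2040.
2 November 2040 falls on a Friday, which is a business day, so no adjustment is needed.
The 1 month extension carries 2 November 2040 to 2 December 2040.
2 December 2040 falls on a Sunday. Rolling to the preceding business day gives 30 November 2040, a Friday.
Final deadline: 30 November 2040.

30 November 2040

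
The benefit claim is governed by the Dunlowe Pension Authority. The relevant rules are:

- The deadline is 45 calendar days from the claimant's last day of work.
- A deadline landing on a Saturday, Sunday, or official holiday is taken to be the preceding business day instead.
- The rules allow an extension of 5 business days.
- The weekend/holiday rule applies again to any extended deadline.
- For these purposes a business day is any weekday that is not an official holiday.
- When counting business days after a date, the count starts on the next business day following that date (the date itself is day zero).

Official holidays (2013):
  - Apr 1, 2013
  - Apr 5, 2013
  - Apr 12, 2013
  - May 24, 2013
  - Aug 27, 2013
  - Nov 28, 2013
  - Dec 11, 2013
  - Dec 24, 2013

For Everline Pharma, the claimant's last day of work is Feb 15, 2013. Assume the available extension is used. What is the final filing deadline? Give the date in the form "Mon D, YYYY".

Trigger date Feb 15, 2013 + 45 calendar days = Apr 1, 2013.
Apr 1, 2013 is a listed holiday, so it moves to the preceding business day, Mar 29, 2013 (Friday).
The 5-business-day extension runs from Mar 29, 2013 to Apr 9, 2013.
Since Apr 9, 2013 is a Tuesday and not a holiday, the date is unchanged.
Deadline: Apr 9, 2013.

Apr 9, 2013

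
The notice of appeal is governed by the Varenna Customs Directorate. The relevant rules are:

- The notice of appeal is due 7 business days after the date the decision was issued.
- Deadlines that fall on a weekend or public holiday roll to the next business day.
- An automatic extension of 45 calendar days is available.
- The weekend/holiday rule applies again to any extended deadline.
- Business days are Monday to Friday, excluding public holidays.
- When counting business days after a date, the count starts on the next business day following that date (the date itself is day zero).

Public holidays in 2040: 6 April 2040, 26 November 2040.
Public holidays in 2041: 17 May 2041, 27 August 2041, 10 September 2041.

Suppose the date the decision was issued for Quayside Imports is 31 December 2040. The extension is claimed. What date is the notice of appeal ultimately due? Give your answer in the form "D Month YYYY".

7 business days after 31 December 2040, excluding weekends and holidays, is 9 January 2041.
9 January 2041 (Wednesday) is already a business day.
Applying the 45-calendar-day extension: 9 January 2041 + 45 days = 23 February 2041.
23 February 2041 falls on a Saturday. Rolling to the next business day gives 25 February 2041, a Monday.
So the filing is due 25 February 2041.

25 February 2041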